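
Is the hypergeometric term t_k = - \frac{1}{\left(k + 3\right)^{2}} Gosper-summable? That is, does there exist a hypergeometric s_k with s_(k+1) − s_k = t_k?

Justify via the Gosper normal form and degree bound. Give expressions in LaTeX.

No — the linear system for f has no solution.

r(k) = (k + 3)**2/(k + 4)**2 after simplifying.
A = k**2 + 6*k + 9, B = k**2 + 8*k + 16, C = 1.
Set up (k**2 + 6*k + 9)·f(k+1) − (k**2 + 6*k + 9)·f(k) − (1) = 0.
deg f ≤ 0 (via 2,2,0).
Write f(k) = c0. Then LHS − RHS = -1, requiring -1 = 0: contradictory. No certificate.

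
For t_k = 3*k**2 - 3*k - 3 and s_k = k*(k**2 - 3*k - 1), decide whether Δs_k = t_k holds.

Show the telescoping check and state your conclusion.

s_(k+1) = k**3 - 4*k - 3
s_(k+1) − s_k = 3*k**2 - 3*k - 3
(s_(k+1) − s_k) − t_k = 0

Valid: the claim telescopes to t_k.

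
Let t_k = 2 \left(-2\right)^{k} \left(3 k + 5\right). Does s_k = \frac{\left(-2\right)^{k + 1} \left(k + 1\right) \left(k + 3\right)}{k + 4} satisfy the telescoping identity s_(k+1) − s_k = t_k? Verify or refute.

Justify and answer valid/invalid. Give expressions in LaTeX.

Invalid: residual \frac{\left(-2\right)^{k + 1} \left(3 k^{2} + 18 k + 21\right)}{k^{2} + 9 k + 20} ≠ 0.

s_(k+1) = (-2)**(k + 2)*(k + 2)*(k + 4)/(k + 5)
s_(k+1) − s_k = 2*(-2)**k*(3*k**3 + 29*k**2 + 87*k + 79)/(k**2 + 9*k + 20)
(s_(k+1) − s_k) − t_k = (-2)**(k + 1)*(3*k**2 + 18*k + 21)/(k**2 + 9*k + 20)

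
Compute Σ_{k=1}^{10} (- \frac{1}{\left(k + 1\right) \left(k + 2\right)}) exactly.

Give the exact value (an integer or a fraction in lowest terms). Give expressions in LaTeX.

Σ = -5/12

The ratio is (k + 1)/(k + 3).
Take A(k)=k + 1, B(k)=k + 3, C(k)=1.
Need (k + 1)·f(k+1) − (k + 2)·f(k) = 1.
From deg A=1, deg B=1, deg C=0: d=1.
Solving with deg f ≤ 1: f(k) = k.
So s_k = (B(k−1)f/C)·t_k = (k*(k + 2))·t_k = -k/(k + 1).
s_(k+1) − s_k = -1/(k**2 + 3*k + 2) = t_k.
Evaluate s at k=11 and k=1: -11/12 and -1/2; difference -5/12.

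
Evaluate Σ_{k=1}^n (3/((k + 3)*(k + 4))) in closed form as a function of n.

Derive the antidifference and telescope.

S(n) = 3*n/(4*(n + 4))

The ratio is (k + 3)/(k + 5).
Take A(k)=k + 3, B(k)=k + 5, C(k)=1.
Solve (k + 3)·f(k+1) − (k + 4)·f(k) = 1.
From deg A=1, deg B=1, deg C=0: d=1.
Solving with deg f ≤ 1: f(k) = k/3.
Get s_k = R·t_k = k/(k + 3) with R(k) = B(k−1)f(k)/C(k) = k*(k + 4)/3.
s_(k+1) − s_k = 3/(k**2 + 7*k + 12) = t_k.
Evaluate: s_(n+1) = (n + 1)/(n + 4); subtract s_(1) = 1/4 ⇒ S(n) = 3*n/(4*(n + 4)).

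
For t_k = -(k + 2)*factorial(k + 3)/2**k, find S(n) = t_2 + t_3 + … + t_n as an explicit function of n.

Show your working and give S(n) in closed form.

t_(k+1)/t_k = (k + 3)*(k + 4)/(2*(k + 2)).
A = k/2 + 2, B = 1, C = k + 2.
Key eq: (k/2 + 2)·f(k+1) = (1)·f(k) + (k + 2).
Degrees (1,0,1) ⇒ d ≤ 0.
Coefficient equations give f(k) = 2.
R(k) = B(k−1)·f(k)/C(k) = 2/(k + 2); s_k = R·t_k = -2**(1 - k)*factorial(k + 3).
Check: Δs_k = -(k + 2)*factorial(k + 3)/2**k. ✓
Evaluate: s_(n+1) = -factorial(n + 4)/2**n; subtract s_(2) = -60 ⇒ S(n) = 60 - factorial(n + 4)/2**n.

S(n) = 60 - factorial(n + 4)/2**n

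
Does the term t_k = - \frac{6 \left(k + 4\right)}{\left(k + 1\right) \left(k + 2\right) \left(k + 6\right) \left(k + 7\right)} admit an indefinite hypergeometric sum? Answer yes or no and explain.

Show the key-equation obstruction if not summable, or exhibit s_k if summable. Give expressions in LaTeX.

Step 1: r(k) = (k + 1)*(k + 5)*(k + 6)/((k + 3)*(k + 4)*(k + 8)).
Take A(k)=k + 1, B(k)=k + 8, C(k)=k**4 + 16*k**3 + 95*k**2 + 248*k + 240.
Need (k + 1)·f(k+1) − (k + 7)·f(k) = k**4 + 16*k**3 + 95*k**2 + 248*k + 240.
Bound: deg f ≤ 6.
Match coefficients ⇒ f(k) = k*(k + 2)*(k + 3)*(k + 4)*(k + 5)*(k + 7)/12.
Then R = B(k−1)f/C = k*(k + 2)*(k + 7)**2/(12*(k + 4)), so s_k = R(k)·t_k = k*(-k - 7)/(2*(k**2 + 7*k + 6)).
Δs = 6*(-k - 4)/(k**4 + 16*k**3 + 83*k**2 + 152*k + 84), as required.

Yes. s_k = \frac{k \left(- k - 7\right)}{2 \left(k^{2} + 7 k + 6\right)}.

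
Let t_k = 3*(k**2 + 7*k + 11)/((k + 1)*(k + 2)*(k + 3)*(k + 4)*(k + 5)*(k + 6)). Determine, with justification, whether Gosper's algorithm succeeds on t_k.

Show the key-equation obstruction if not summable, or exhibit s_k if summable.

Step 1: r(k) = (k + 1)*(7*k + (k + 1)**2 + 18)/((k + 7)*(k**2 + 7*k + 11)).
So A=k + 1 and B=k + 7, with C=k**2 + 7*k + 11.
Set up (k + 1)·f(k+1) − (k + 6)·f(k) − (k**2 + 7*k + 11) = 0.
Degrees (1,1,2) ⇒ d ≤ 5.
Solve for f: f(k) = k*(k + 2)*(k + 4)*(k**2 + 9*k + 23)/45 (degree 5 ≤ 5).
Get s_k = R·t_k = k*(k**2 + 9*k + 23)/(15*(k**3 + 9*k**2 + 23*k + 15)) with R(k) = B(k−1)f(k)/C(k) = k*(k + 2)*(k + 4)*(k + 6)*(k**2 + 9*k + 23)/(45*(k**2 + 7*k + 11)).
Δs = 3*(k**2 + 7*k + 11)/(k**6 + 21*k**5 + 175*k**4 + 735*k**3 + 1624*k**2 + 1764*k + 720), as required.

Yes. s_k = k*(k**2 + 9*k + 23)/(15*(k**3 + 9*k**2 + 23*k + 15)).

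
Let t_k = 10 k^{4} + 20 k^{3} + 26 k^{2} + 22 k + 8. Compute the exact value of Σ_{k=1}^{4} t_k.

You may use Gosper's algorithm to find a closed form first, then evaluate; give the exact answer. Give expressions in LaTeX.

Σ = 6572

t_(k+1)/t_k = (5*k**4 + 30*k**3 + 73*k**2 + 87*k + 43)/(5*k**4 + 10*k**3 + 13*k**2 + 11*k + 4).
So A=1 and B=1, with C=k**4 + 2*k**3 + 13*k**2/5 + 11*k/5 + 4/5.
f must satisfy (1)·f(k+1) − (1)·f(k) = k**4 + 2*k**3 + 13*k**2/5 + 11*k/5 + 4/5.
Degrees (0,0,4) ⇒ d ≤ 5.
Solving with deg f ≤ 5: f(k) = k*(2*k**4 + 2*k**2 + 3*k + 1)/10.
Certificate R = B(k−1)f/C = k*(2*k**4 + 2*k**2 + 3*k + 1)/(2*(5*k**4 + 10*k**3 + 13*k**2 + 11*k + 4)) gives s_k = k*(2*k**4 + 2*k**2 + 3*k + 1).
Verify: 10*k**4 + 20*k**3 + 26*k**2 + 22*k + 8 matches t_k.
Sum = s_(5) − s_(1); s_(5) = 6580, s_(1) = 8 ⇒ 6572.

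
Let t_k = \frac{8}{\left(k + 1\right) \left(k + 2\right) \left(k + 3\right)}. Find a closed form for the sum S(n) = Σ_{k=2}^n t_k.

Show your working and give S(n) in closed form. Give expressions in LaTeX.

S(n) = \frac{n^{2} + 5 n - 6}{3 \left(n^{2} + 5 n + 6\right)}

r(k) = (k + 1)/(k + 4) after simplifying.
Take A(k)=k + 1, B(k)=k + 4, C(k)=1.
Set up (k + 1)·f(k+1) − (k + 3)·f(k) − (1) = 0.
Degrees (1,1,0) ⇒ d ≤ 2.
Match coefficients ⇒ f(k) = k*(k + 3)/4.
Get s_k = R·t_k = 2*k*(k + 3)/((k + 1)*(k + 2)) with R(k) = B(k−1)f(k)/C(k) = k*(k + 3)**2/4.
Δs = 8/(k**3 + 6*k**2 + 11*k + 6), as required.
s_(n+1) = 2*(n**2 + 5*n + 4)/(n**2 + 5*n + 6) and s_(2) = 5/3, so S(n) = (n**2 + 5*n - 6)/(3*(n**2 + 5*n + 6)).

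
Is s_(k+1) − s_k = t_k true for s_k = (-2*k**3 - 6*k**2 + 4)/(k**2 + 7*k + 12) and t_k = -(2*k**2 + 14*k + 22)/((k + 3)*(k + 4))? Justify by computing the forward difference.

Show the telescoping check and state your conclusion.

s_(k+1) = 2*(-(k + 1)**3 - 3*(k + 1)**2 + 2)/(7*k + (k + 1)**2 + 19)
s_(k+1) − s_k = 2*(-k**3 - 12*k**2 - 31*k - 16)/(k**3 + 12*k**2 + 47*k + 60)
(s_(k+1) − s_k) − t_k = 6*(5*k + 13)/(k**3 + 12*k**2 + 47*k + 60)

Invalid: residual 6*(5*k + 13)/(k**3 + 12*k**2 + 47*k + 60) ≠ 0.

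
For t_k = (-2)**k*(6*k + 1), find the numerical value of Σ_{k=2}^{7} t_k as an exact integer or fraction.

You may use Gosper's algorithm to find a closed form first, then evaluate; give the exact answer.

Step 1: r(k) = 2*(-6*k - 7)/(6*k + 1).
Normal form (A,B,C) = (-2, 1, k + 1/6).
Key eq: (-2)·f(k+1) = (1)·f(k) + (k + 1/6).
From deg A=0, deg B=0, deg C=1: d=1.
Coefficient equations give f(k) = -(2*k - 1)/6.
Get s_k = R·t_k = (-2)**k*(1 - 2*k) with R(k) = B(k−1)f(k)/C(k) = -(2*k - 1)/(6*k + 1).
Verify: (-2)**k*(6*k + 1) matches t_k.
Sum = s_(8) − s_(2); s_(8) = -3840, s_(2) = -12 ⇒ -3828.

Σ = -3828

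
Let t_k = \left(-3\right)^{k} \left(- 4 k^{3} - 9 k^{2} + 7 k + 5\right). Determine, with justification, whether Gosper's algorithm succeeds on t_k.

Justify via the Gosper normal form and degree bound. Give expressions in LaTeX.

Ratio r(k) = 3*(-4*k**3 - 21*k**2 - 23*k - 1)/(4*k**3 + 9*k**2 - 7*k - 5).
A = -3, B = 1, C = k**3 + 9*k**2/4 - 7*k/4 - 5/4.
Solve (-3)·f(k+1) − (1)·f(k) = k**3 + 9*k**2/4 - 7*k/4 - 5/4.
Bound: deg f ≤ 3.
Solve for f: f(k) = -(k**3 - 4*k + 1)/4 (degree 3 ≤ 3).
R(k) = B(k−1)·f(k)/C(k) = -(k**3 - 4*k + 1)/(4*k**3 + 9*k**2 - 7*k - 5); s_k = R·t_k = (-3)**k*(k**3 - 4*k + 1).
Verify: (-3)**k*(-k**3 + 16*k - 3*(k + 1)**3 + 8) matches t_k.

Yes. s_k = \left(-3\right)^{k} \left(k^{3} - 4 k + 1\right).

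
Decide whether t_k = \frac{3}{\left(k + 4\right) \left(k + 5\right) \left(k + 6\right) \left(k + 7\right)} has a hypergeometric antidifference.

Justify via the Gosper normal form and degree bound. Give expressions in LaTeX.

t_(k+1)/t_k = (k + 4)/(k + 8).
Factor: A=k + 4; B=k + 8; C=1.
Solve (k + 4)·f(k+1) − (k + 7)·f(k) = 1.
Degrees (1,1,0) ⇒ d ≤ 3.
Solving with deg f ≤ 3: f(k) = k*(k**2 + 15*k + 74)/360.
Get s_k = R·t_k = k*(k**2 + 15*k + 74)/(120*(k + 4)*(k + 5)*(k + 6)) with R(k) = B(k−1)f(k)/C(k) = k*(k + 7)*(k**2 + 15*k + 74)/360.
Check: Δs_k = 3/(k**4 + 22*k**3 + 179*k**2 + 638*k + 840). ✓

Yes. s_k = \frac{k \left(k^{2} + 15 k + 74\right)}{120 \left(k + 4\right) \left(k + 5\right) \left(k + 6\right)}.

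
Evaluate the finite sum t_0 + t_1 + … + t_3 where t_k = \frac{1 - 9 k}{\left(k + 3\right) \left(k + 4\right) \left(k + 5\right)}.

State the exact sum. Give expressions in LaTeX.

Σ = -5/24

Ratio r(k) = (k + 3)*(9*k + 8)/((k + 6)*(9*k - 1)).
Take A(k)=k + 3, B(k)=k + 6, C(k)=k - 1/9.
Solve (k + 3)·f(k+1) − (k + 5)·f(k) = k - 1/9.
deg f ≤ 2 (via 1,1,1).
Coefficient equations give f(k) = k*(13*k - 17)/108.
Certificate R = B(k−1)f/C = k*(k + 5)*(13*k - 17)/(12*(9*k - 1)) gives s_k = k*(17 - 13*k)/(12*(k + 3)*(k + 4)).
Verify: (1 - 9*k)/(k**3 + 12*k**2 + 47*k + 60) matches t_k.
Σ_(k=0)^(3) t_k = s_(4) − s_(0) = -5/24 − (0) = -5/24.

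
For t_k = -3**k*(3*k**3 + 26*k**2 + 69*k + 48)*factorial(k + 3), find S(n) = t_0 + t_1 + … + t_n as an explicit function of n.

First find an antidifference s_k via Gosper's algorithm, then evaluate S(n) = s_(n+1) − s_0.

t_(k+1)/t_k = 3*(3*k**4 + 47*k**3 + 270*k**2 + 666*k + 584)/(3*k**3 + 26*k**2 + 69*k + 48).
Factor: A=3*k + 12; B=1; C=k**3 + 26*k**2/3 + 23*k + 16.
f must satisfy (3*k + 12)·f(k+1) − (1)·f(k) = k**3 + 26*k**2/3 + 23*k + 16.
From deg A=1, deg B=0, deg C=3: d=2.
Solve for f: f(k) = k*(k + 3)/3 (degree 2 ≤ 2).
So s_k = (B(k−1)f/C)·t_k = (k*(k + 3)/(3*k**3 + 26*k**2 + 69*k + 48))·t_k = -3**k*k*(k + 3)*factorial(k + 3).
s_(k+1) − s_k = -3**k*(3*k**3 + 26*k**2 + 69*k + 48)*factorial(k + 3) = t_k.
Σ_(k=0)^n t_k = s_(n+1) − s_(0) = (-3**(n + 1)*(n + 1)*(n + 4)*factorial(n + 4)) − (0), i.e. -3**(n + 1)*(n + 1)*(n + 4)*factorial(n + 4).

S(n) = -3**(n + 1)*(n + 1)*(n + 4)*factorial(n + 4)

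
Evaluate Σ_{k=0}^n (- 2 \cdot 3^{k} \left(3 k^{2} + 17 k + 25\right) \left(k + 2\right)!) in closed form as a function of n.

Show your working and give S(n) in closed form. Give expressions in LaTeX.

Ratio r(k) = 3*(3*k**3 + 32*k**2 + 114*k + 135)/(3*k**2 + 17*k + 25).
Take A(k)=3*k + 9, B(k)=1, C(k)=k**2 + 17*k/3 + 25/3.
Set up (3*k + 9)·f(k+1) − (1)·f(k) − (k**2 + 17*k/3 + 25/3) = 0.
deg f ≤ 1 (via 1,0,2).
Coefficient equations give f(k) = (k + 2)/3.
Get s_k = R·t_k = -2*3**k*(k + 2)*factorial(k + 2) with R(k) = B(k−1)f(k)/C(k) = (k + 2)/(3*k**2 + 17*k + 25).
Verify: -2*3**k*(3*k**2 + 17*k + 25)*factorial(k + 2) matches t_k.
Evaluate: s_(n+1) = -6*3**n*(n + 3)*factorial(n + 3); subtract s_(0) = -8 ⇒ S(n) = -6*3**n*n*factorial(n + 3) - 18*3**n*factorial(n + 3) + 8.

S(n) = - 6 \cdot 3^{n} n \left(n + 3\right)! - 18 \cdot 3^{n} \left(n + 3\right)! + 8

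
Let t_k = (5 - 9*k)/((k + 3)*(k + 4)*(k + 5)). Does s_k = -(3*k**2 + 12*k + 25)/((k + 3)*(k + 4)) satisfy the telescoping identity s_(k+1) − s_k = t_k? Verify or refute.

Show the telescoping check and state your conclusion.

s_(k+1) = (-12*k - 3*(k + 1)**2 - 37)/((k + 4)*(k + 5))
s_(k+1) − s_k = (5 - 9*k)/(k**3 + 12*k**2 + 47*k + 60)
(s_(k+1) − s_k) − t_k = 0

Valid: the claim telescopes to t_k.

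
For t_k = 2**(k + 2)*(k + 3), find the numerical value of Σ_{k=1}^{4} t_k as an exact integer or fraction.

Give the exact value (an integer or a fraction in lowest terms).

Σ = 752

r(k) = 2*(k + 4)/(k + 3) after simplifying.
Take A(k)=2, B(k)=1, C(k)=k + 3.
Key eq: (2)·f(k+1) = (1)·f(k) + (k + 3).
Degrees (0,0,1) ⇒ d ≤ 1.
A polynomial solution: f(k) = k + 1.
Get s_k = R·t_k = 2**(k + 2)*(k + 1) with R(k) = B(k−1)f(k)/C(k) = (k + 1)/(k + 3).
s_(k+1) − s_k = 2**(k + 2)*(k + 3) = t_k.
Σ_(k=1)^(4) t_k = s_(5) − s_(1) = 768 − (16) = 752.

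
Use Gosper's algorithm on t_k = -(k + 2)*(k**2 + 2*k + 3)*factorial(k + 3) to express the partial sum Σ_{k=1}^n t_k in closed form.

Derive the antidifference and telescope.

S(n) = -n**2*factorial(n + 4) - n*factorial(n + 4) - 2*factorial(n + 4) + 48

r(k) = (k + 3)*(k + 4)*(2*k + (k + 1)**2 + 5)/((k + 2)*(k**2 + 2*k + 3)) after simplifying.
So A=k + 4 and B=1, with C=k**3 + 4*k**2 + 7*k + 6.
Key eq: (k + 4)·f(k+1) = (1)·f(k) + (k**3 + 4*k**2 + 7*k + 6).
From deg A=1, deg B=0, deg C=3: d=2.
Solving with deg f ≤ 2: f(k) = k**2 - k + 2.
Get s_k = R·t_k = -(k**2 - k + 2)*factorial(k + 3) with R(k) = B(k−1)f(k)/C(k) = (k**2 - k + 2)/((k + 2)*(k**2 + 2*k + 3)).
s_(k+1) − s_k = -(k + 2)*(k**2 + 2*k + 3)*factorial(k + 3) = t_k.
s_(n+1) = -(n**2 + n + 2)*factorial(n + 4) and s_(1) = -48, so S(n) = -n**2*factorial(n + 4) - n*factorial(n + 4) - 2*factorial(n + 4) + 48.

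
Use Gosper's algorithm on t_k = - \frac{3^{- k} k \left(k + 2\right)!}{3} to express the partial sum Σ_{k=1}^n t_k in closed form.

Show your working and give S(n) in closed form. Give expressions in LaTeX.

S(n) = 2 - \frac{3^{- n} \left(n + 3\right)!}{3}

Ratio r(k) = (k + 1)*(k + 3)/(3*k).
So A=k/3 + 1 and B=1, with C=k.
Solve (k/3 + 1)·f(k+1) − (1)·f(k) = k.
Degrees (1,0,1) ⇒ d ≤ 0.
Solving with deg f ≤ 0: f(k) = 3.
Get s_k = R·t_k = -factorial(k + 2)/3**k with R(k) = B(k−1)f(k)/C(k) = 3/k.
Check: Δs_k = -k*factorial(k + 2)/(3*3**k). ✓
Evaluate: s_(n+1) = -3**(-n - 1)*factorial(n + 3); subtract s_(1) = -2 ⇒ S(n) = 2 - factorial(n + 3)/(3*3**n).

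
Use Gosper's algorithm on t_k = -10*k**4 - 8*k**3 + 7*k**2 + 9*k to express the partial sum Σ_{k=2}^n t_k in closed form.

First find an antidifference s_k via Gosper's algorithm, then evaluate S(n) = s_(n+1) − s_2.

Ratio r(k) = (10*k**4 + 48*k**3 + 77*k**2 + 41*k + 2)/(k*(10*k**3 + 8*k**2 - 7*k - 9)).
Take A(k)=1, B(k)=1, C(k)=k**4 + 4*k**3/5 - 7*k**2/10 - 9*k/10.
Key eq: (1)·f(k+1) = (1)·f(k) + (k**4 + 4*k**3/5 - 7*k**2/10 - 9*k/10).
Degrees (0,0,4) ⇒ d ≤ 5.
Coefficient equations give f(k) = k*(k - 1)*(2*k**3 - k**2 - 4*k - 3)/10.
Get s_k = R·t_k = k*(-2*k**4 + 3*k**3 + 3*k**2 - k - 3) with R(k) = B(k−1)f(k)/C(k) = (k - 1)*(2*k**3 - k**2 - 4*k - 3)/(10*k**3 + 8*k**2 - 7*k - 9).
Δs = k*(-10*k**3 - 8*k**2 + 7*k + 9), as required.
s_(n+1) = n*(-2*n**4 - 7*n**3 - 5*n**2 + 6*n + 6) and s_(2) = -2, so S(n) = -2*n**5 - 7*n**4 - 5*n**3 + 6*n**2 + 6*n + 2.

S(n) = -2*n**5 - 7*n**4 - 5*n**3 + 6*n**2 + 6*n + 2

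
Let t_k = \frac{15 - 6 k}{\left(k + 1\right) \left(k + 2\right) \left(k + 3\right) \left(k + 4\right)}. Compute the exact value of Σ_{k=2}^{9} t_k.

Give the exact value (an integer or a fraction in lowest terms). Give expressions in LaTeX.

Σ = -1/55

t_(k+1)/t_k = (k + 1)*(2*k - 3)/((k + 5)*(2*k - 5)).
Normal form (A,B,C) = (k + 1, k + 5, k - 5/2).
Solve (k + 1)·f(k+1) − (k + 4)·f(k) = k - 5/2.
deg f ≤ 3 (via 1,1,1).
Solving with deg f ≤ 3: f(k) = -k*(2*k**2 + 12*k + 31)/18.
Certificate R = B(k−1)f/C = -k*(k + 4)*(2*k**2 + 12*k + 31)/(9*(2*k - 5)) gives s_k = k*(2*k**2 + 12*k + 31)/(3*(k + 1)*(k + 2)*(k + 3)).
s_(k+1) − s_k = 3*(5 - 2*k)/(k**4 + 10*k**3 + 35*k**2 + 50*k + 24) = t_k.
Σ_(k=2)^(9) t_k = s_(10) − s_(2) = 15/22 − (7/10) = -1/55.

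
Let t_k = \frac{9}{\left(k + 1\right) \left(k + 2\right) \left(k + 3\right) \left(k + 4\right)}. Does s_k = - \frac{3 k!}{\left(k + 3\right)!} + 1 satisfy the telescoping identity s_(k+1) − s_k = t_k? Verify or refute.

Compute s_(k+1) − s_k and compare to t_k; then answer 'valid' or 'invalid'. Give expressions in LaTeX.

s_(k+1) = -3*factorial(k + 1)/factorial(k + 4) + 1
s_(k+1) − s_k = 9/((k + 1)*(k + 2)*(k + 3)*(k + 4))
(s_(k+1) − s_k) − t_k = 0

Valid — Δs_k = t_k.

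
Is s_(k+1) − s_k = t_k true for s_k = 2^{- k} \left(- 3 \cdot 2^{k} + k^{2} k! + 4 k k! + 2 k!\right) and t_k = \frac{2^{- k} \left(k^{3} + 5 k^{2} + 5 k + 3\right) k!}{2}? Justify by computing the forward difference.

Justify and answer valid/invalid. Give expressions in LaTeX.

s_(k+1) = (-6*2**k + k**3*factorial(k) + 7*k**2*factorial(k) + 13*k*factorial(k) + 7*factorial(k))/(2*2**k)
s_(k+1) − s_k = (k**3 + 5*k**2 + 5*k + 3)*factorial(k)/(2*2**k)
(s_(k+1) − s_k) − t_k = 0

Valid: the claim telescopes to t_k.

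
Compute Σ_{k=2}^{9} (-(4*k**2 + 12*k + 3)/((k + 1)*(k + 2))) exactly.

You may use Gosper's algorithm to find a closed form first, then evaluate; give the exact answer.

r(k) = (k + 1)*(12*k + 4*(k + 1)**2 + 15)/((k + 3)*(4*k**2 + 12*k + 3)) after simplifying.
Take A(k)=k + 1, B(k)=k + 3, C(k)=k**2 + 3*k + 3/4.
Key eq: (k + 1)·f(k+1) = (k + 2)·f(k) + (k**2 + 3*k + 3/4).
From deg A=1, deg B=1, deg C=2: d=2.
Solve for f: f(k) = k*(4*k - 1)/4 (degree 2 ≤ 2).
R(k) = B(k−1)·f(k)/C(k) = k*(k + 2)*(4*k - 1)/(4*k**2 + 12*k + 3); s_k = R·t_k = k*(1 - 4*k)/(k + 1).
Verify: (-4*k**2 - 12*k - 3)/(k**2 + 3*k + 2) matches t_k.
Sum = s_(10) − s_(2); s_(10) = -390/11, s_(2) = -14/3 ⇒ -1016/33.

Σ = -1016/33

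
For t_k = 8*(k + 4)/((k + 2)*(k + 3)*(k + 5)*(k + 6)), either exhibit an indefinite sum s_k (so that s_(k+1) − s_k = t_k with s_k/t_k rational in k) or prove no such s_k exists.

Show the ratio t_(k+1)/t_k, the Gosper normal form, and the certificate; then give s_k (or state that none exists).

s_k = 2*k*(k + 7)/(5*(k**2 + 7*k + 10))

Step 1: r(k) = (k + 2)*(k + 5)**2/((k + 4)**2*(k + 7)).
So A=k + 2 and B=k + 7, with C=k**2 + 8*k + 16.
Need (k + 2)·f(k+1) − (k + 6)·f(k) = k**2 + 8*k + 16.
From deg A=1, deg B=1, deg C=2: d=4.
Solve for f: f(k) = k*(k + 3)*(k + 4)*(k + 7)/20 (degree 4 ≤ 4).
Certificate R = B(k−1)f/C = k*(k + 3)*(k + 6)*(k + 7)/(20*(k + 4)) gives s_k = 2*k*(k + 7)/(5*(k**2 + 7*k + 10)).
Verify: 8*(k + 4)/(k**4 + 16*k**3 + 91*k**2 + 216*k + 180) matches t_k.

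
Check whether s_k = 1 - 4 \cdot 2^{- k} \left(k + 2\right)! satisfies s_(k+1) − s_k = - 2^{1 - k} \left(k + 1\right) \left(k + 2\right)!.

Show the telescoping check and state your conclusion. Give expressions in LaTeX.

s_(k+1) = -4*2**(-k - 1)*factorial(k + 3) + 1
s_(k+1) − s_k = -2**(1 - k)*(k + 1)*factorial(k + 2)
(s_(k+1) − s_k) − t_k = 0

valid; difference matches t_k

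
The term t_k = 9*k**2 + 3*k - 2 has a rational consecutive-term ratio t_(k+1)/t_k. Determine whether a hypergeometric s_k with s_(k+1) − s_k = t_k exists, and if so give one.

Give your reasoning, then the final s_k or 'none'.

t_(k+1)/t_k = (3*k + 5)/(3*k - 1).
Take A(k)=1, B(k)=1, C(k)=k**2 + k/3 - 2/9.
Set up (1)·f(k+1) − (1)·f(k) − (k**2 + k/3 - 2/9) = 0.
From deg A=0, deg B=0, deg C=2: d=3.
A polynomial solution: f(k) = k*(3*k**2 - 3*k - 2)/9.
Certificate R = B(k−1)f/C = k*(3*k**2 - 3*k - 2)/((3*k - 1)*(3*k + 2)) gives s_k = k*(3*k**2 - 3*k - 2).
Verify: 9*k**2 + 3*k - 2 matches t_k.

s_k = k*(3*k**2 - 3*k - 2)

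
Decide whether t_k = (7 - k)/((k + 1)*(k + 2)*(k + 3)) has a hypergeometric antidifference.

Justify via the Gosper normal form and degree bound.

The ratio is (k - 6)*(k + 1)/((k - 7)*(k + 4)).
Take A(k)=k + 1, B(k)=k + 4, C(k)=k - 7.
Solve (k + 1)·f(k+1) − (k + 3)·f(k) = k - 7.
Degrees (1,1,1) ⇒ d ≤ 2.
Solve for f: f(k) = -k*(3*k + 11)/2 (degree 2 ≤ 2).
Then R = B(k−1)f/C = -k*(k + 3)*(3*k + 11)/(2*(k - 7)), so s_k = R(k)·t_k = k*(3*k + 11)/(2*(k + 1)*(k + 2)).
s_(k+1) − s_k = (7 - k)/(k**3 + 6*k**2 + 11*k + 6) = t_k.

Yes. s_k = k*(3*k + 11)/(2*(k + 1)*(k + 2)).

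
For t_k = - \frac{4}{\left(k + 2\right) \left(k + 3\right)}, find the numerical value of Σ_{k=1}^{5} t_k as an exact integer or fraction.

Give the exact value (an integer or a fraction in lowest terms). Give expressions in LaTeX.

Σ = -5/6

Compute t_(k+1)/t_k: get (k + 2)/(k + 4).
A = k + 2, B = k + 4, C = 1.
f must satisfy (k + 2)·f(k+1) − (k + 3)·f(k) = 1.
deg f ≤ 1 (via 1,1,0).
Coefficient equations give f(k) = k/2.
Then R = B(k−1)f/C = k*(k + 3)/2, so s_k = R(k)·t_k = -2*k/(k + 2).
Verify: -4/(k**2 + 5*k + 6) matches t_k.
Telescoping: Σ = s_(6) − s_(1) = -3/2 − (-2/3) = -5/6.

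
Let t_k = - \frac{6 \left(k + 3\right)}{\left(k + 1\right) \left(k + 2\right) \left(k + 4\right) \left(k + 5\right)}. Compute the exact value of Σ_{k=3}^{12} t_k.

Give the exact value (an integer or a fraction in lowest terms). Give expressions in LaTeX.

Σ = -45/476

t_(k+1)/t_k = (k + 1)*(k + 4)**2/((k + 3)**2*(k + 6)).
Normal form (A,B,C) = (k + 1, k + 6, k**2 + 6*k + 9).
Key eq: (k + 1)·f(k+1) = (k + 5)·f(k) + (k**2 + 6*k + 9).
Degrees (1,1,2) ⇒ d ≤ 4.
Solve for f: f(k) = k*(k + 2)*(k + 3)*(k + 5)/8 (degree 4 ≤ 4).
Certificate R = B(k−1)f/C = k*(k + 2)*(k + 5)**2/(8*(k + 3)) gives s_k = 3*k*(-k - 5)/(4*(k**2 + 5*k + 4)).
Δs = 6*(-k - 3)/(k**4 + 12*k**3 + 49*k**2 + 78*k + 40), as required.
Evaluate s at k=13 and k=3: -351/476 and -9/14; difference -45/476.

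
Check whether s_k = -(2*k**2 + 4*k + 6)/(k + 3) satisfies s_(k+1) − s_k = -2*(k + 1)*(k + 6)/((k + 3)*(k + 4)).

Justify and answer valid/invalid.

s_(k+1) = 2*(-k**2 - 4*k - 6)/(k + 4)
s_(k+1) − s_k = 2*(-k**2 - 7*k - 6)/(k**2 + 7*k + 12)
(s_(k+1) − s_k) − t_k = 0

Valid: the claim telescopes to t_k.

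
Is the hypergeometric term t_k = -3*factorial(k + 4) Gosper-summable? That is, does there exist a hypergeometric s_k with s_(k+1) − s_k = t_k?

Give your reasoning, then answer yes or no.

Step 1: r(k) = k + 5.
Normal form (A,B,C) = (k + 5, 1, 1).
Set up (k + 5)·f(k+1) − (1)·f(k) − (1) = 0.
Degrees (1,0,0) ⇒ d ≤ -1.
d = -1 < 0 ⇒ no nonzero polynomial f; not summable.

No — negative degree bound, so no certificate f.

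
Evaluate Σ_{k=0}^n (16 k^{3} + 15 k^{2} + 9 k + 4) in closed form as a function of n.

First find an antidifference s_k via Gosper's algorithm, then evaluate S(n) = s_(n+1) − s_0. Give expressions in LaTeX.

Step 1: r(k) = (16*k**3 + 63*k**2 + 87*k + 44)/(16*k**3 + 15*k**2 + 9*k + 4).
So A=1 and B=1, with C=k**3 + 15*k**2/16 + 9*k/16 + 1/4.
f must satisfy (1)·f(k+1) − (1)·f(k) = k**3 + 15*k**2/16 + 9*k/16 + 1/4.
From deg A=0, deg B=0, deg C=3: d=4.
A polynomial solution: f(k) = k*(4*k**3 - 3*k**2 + k + 2)/16.
R(k) = B(k−1)·f(k)/C(k) = k*(4*k**3 - 3*k**2 + k + 2)/(16*k**3 + 15*k**2 + 9*k + 4); s_k = R·t_k = k*(4*k**3 - 3*k**2 + k + 2).
Verify: 16*k**3 + 15*k**2 + 9*k + 4 matches t_k.
s_(n+1) = 4*n**4 + 13*n**3 + 16*n**2 + 11*n + 4 and s_(0) = 0, so S(n) = 4*n**4 + 13*n**3 + 16*n**2 + 11*n + 4.

S(n) = 4 n^{4} + 13 n^{3} + 16 n^{2} + 11 n + 4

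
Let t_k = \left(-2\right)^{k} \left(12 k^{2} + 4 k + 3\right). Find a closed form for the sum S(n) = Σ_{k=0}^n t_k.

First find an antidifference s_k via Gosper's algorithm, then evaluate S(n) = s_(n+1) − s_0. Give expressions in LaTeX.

t_(k+1)/t_k = 2*(-12*k**2 - 28*k - 19)/(12*k**2 + 4*k + 3).
A = -2, B = 1, C = k**2 + k/3 + 1/4.
f must satisfy (-2)·f(k+1) − (1)·f(k) = k**2 + k/3 + 1/4.
From deg A=0, deg B=0, deg C=2: d=2.
A polynomial solution: f(k) = -(2*k - 1)**2/12.
Get s_k = R·t_k = (-2)**k*(-4*k**2 + 4*k - 1) with R(k) = B(k−1)f(k)/C(k) = -(2*k - 1)**2/(12*k**2 + 4*k + 3).
Verify: (-2)**k*(12*k**2 + 4*k + 3) matches t_k.
Σ_(k=0)^n t_k = s_(n+1) − s_(0) = (2*(-2)**n*(4*n**2 + 4*n + 1)) − (-1), i.e. -(-2)**(n + 1) - (-2)**(n + 3)*n**2 - (-2)**(n + 3)*n + 1.

S(n) = - \left(-2\right)^{n + 1} - \left(-2\right)^{n + 3} n^{2} - \left(-2\right)^{n + 3} n + 1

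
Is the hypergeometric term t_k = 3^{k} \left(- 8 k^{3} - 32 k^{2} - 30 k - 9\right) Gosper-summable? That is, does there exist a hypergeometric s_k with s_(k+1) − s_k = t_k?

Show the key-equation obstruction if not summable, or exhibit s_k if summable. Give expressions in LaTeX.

Yes. s_k = 3^{k} \left(- 4 k^{3} + 2 k^{2} - 3 k + 3\right).

t_(k+1)/t_k = 3*(8*k**3 + 56*k**2 + 118*k + 79)/(8*k**3 + 32*k**2 + 30*k + 9).
Normal form (A,B,C) = (3, 1, k**3 + 4*k**2 + 15*k/4 + 9/8).
Solve (3)·f(k+1) − (1)·f(k) = k**3 + 4*k**2 + 15*k/4 + 9/8.
deg f ≤ 3 (via 0,0,3).
Match coefficients ⇒ f(k) = (4*k**3 - 2*k**2 + 3*k - 3)/8.
Get s_k = R·t_k = 3**k*(-4*k**3 + 2*k**2 - 3*k + 3) with R(k) = B(k−1)f(k)/C(k) = (4*k**3 - 2*k**2 + 3*k - 3)/(8*k**3 + 32*k**2 + 30*k + 9).
Check: Δs_k = 3**k*(-8*k**3 - 32*k**2 - 30*k - 9). ✓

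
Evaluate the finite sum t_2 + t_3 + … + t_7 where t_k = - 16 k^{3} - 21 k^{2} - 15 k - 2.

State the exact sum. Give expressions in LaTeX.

r(k) = (16*k**3 + 69*k**2 + 105*k + 54)/(16*k**3 + 21*k**2 + 15*k + 2) after simplifying.
So A=1 and B=1, with C=k**3 + 21*k**2/16 + 15*k/16 + 1/8.
Need (1)·f(k+1) − (1)·f(k) = k**3 + 21*k**2/16 + 15*k/16 + 1/8.
d = 4 from the (0,0,3) case.
A polynomial solution: f(k) = k*(4*k**3 - k**2 + k - 2)/16.
Certificate R = B(k−1)f/C = k*(4*k**3 - k**2 + k - 2)/(16*k**3 + 21*k**2 + 15*k + 2) gives s_k = k*(-4*k**3 + k**2 - k + 2).
s_(k+1) − s_k = -16*k**3 - 21*k**2 - 15*k - 2 = t_k.
Telescoping: Σ = s_(8) − s_(2) = -15920 − (-56) = -15864.

Σ = -15864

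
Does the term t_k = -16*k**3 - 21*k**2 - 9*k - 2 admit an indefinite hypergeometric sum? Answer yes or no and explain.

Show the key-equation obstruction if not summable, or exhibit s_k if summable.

Ratio r(k) = (16*k**3 + 69*k**2 + 99*k + 48)/(16*k**3 + 21*k**2 + 9*k + 2).
Take A(k)=1, B(k)=1, C(k)=k**3 + 21*k**2/16 + 9*k/16 + 1/8.
Key eq: (1)·f(k+1) = (1)·f(k) + (k**3 + 21*k**2/16 + 9*k/16 + 1/8).
d = 4 from the (0,0,3) case.
Match coefficients ⇒ f(k) = k*(4*k**3 - k**2 - 2*k + 1)/16.
Certificate R = B(k−1)f/C = k*(4*k**3 - k**2 - 2*k + 1)/(16*k**3 + 21*k**2 + 9*k + 2) gives s_k = k*(-4*k**3 + k**2 + 2*k - 1).
Verify: -16*k**3 - 21*k**2 - 9*k - 2 matches t_k.

Yes. s_k = k*(-4*k**3 + k**2 + 2*k - 1).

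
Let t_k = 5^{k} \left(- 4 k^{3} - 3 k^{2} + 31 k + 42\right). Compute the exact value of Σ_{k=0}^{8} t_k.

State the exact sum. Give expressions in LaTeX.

Step 1: r(k) = 5*(4*k**3 + 15*k**2 - 13*k - 66)/(4*k**3 + 3*k**2 - 31*k - 42).
Gosper form: A/B · C(k+1)/C(k) with A=5, B=1, C=k**3 + 3*k**2/4 - 31*k/4 - 21/2.
Solve (5)·f(k+1) − (1)·f(k) = k**3 + 3*k**2/4 - 31*k/4 - 21/2.
d = 3 from the (0,0,3) case.
Solve for f: f(k) = (k**3 - 3*k**2 - 4*k - 3)/4 (degree 3 ≤ 3).
R(k) = B(k−1)·f(k)/C(k) = (k**3 - 3*k**2 - 4*k - 3)/((k - 3)*(k + 2)*(4*k + 7)); s_k = R·t_k = 5**k*(-k**3 + 3*k**2 + 4*k + 3).
Check: Δs_k = 5**k*(-4*k**3 - 3*k**2 + 31*k + 42). ✓
Telescoping: Σ = s_(9) − s_(0) = -873046875 − (3) = -873046878.

Σ = -873046878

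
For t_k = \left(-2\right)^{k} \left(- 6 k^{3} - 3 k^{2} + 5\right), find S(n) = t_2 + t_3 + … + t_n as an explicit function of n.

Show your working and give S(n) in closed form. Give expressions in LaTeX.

S(n) = - 4 \left(-2\right)^{n} n^{3} - 6 \left(-2\right)^{n} n^{2} + 4 \left(-2\right)^{n} - 12

t_(k+1)/t_k = 2*(-6*(k + 1)**3 - 3*(k + 1)**2 + 5)/(6*k**3 + 3*k**2 - 5).
So A=-2 and B=1, with C=k**3 + k**2/2 - 5/6.
Set up (-2)·f(k+1) − (1)·f(k) − (k**3 + k**2/2 - 5/6) = 0.
Degrees (0,0,3) ⇒ d ≤ 3.
Coefficient equations give f(k) = -(2*k**3 - 3*k**2 - 1)/6.
Then R = B(k−1)f/C = -(2*k**3 - 3*k**2 - 1)/(6*k**3 + 3*k**2 - 5), so s_k = R(k)·t_k = (-2)**k*(2*k**3 - 3*k**2 - 1).
Check: Δs_k = (-2)**k*(-6*k**3 - 3*k**2 + 5). ✓
Σ_(k=2)^n t_k = s_(n+1) − s_(2) = ((-2)**(n + 1)*(2*n**3 + 3*n**2 - 2)) − (12), i.e. -4*(-2)**n*n**3 - 6*(-2)**n*n**2 + 4*(-2)**n - 12.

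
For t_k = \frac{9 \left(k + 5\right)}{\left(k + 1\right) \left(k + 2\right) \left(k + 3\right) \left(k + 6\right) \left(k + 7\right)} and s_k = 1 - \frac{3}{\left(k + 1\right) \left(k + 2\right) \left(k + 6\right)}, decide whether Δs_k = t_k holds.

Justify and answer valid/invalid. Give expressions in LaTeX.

Valid — Δs_k = t_k.

s_(k+1) = 1 - 3/((k + 2)*(k + 3)*(k + 7))
s_(k+1) − s_k = 9*(k + 5)/(k**5 + 19*k**4 + 131*k**3 + 401*k**2 + 540*k + 252)
(s_(k+1) − s_k) − t_k = 0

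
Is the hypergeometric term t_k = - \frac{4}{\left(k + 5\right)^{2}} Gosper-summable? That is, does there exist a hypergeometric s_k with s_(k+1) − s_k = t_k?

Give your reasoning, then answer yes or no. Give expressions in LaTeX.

The ratio is (k + 5)**2/(k + 6)**2.
Take A(k)=k**2 + 10*k + 25, B(k)=k**2 + 12*k + 36, C(k)=1.
Key eq: (k**2 + 10*k + 25)·f(k+1) = (k**2 + 10*k + 25)·f(k) + (1).
Degrees (2,2,0) ⇒ d ≤ 0.
Put f(k) = c0: A·f(k+1) − B(k−1)·f(k) − C = -1; need -1 = 0 — inconsistent ⇒ no f, not summable.

No. Not Gosper-summable.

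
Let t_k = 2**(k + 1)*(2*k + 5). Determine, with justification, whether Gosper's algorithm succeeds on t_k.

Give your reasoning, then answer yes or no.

Ratio r(k) = 2*(2*k + 7)/(2*k + 5).
So A=2 and B=1, with C=k + 5/2.
Need (2)·f(k+1) − (1)·f(k) = k + 5/2.
d = 1 from the (0,0,1) case.
Solve for f: f(k) = (2*k + 1)/2 (degree 1 ≤ 1).
Get s_k = R·t_k = 2**(k + 1)*(2*k + 1) with R(k) = B(k−1)f(k)/C(k) = (2*k + 1)/(2*k + 5).
Verify: 2**(k + 1)*(2*k + 5) matches t_k.

Yes. s_k = 2**(k + 1)*(2*k + 1).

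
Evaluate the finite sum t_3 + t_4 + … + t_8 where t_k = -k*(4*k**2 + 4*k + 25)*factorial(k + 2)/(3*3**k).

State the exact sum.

t_(k+1)/t_k = (k + 1)*(k + 3)*(4*k + 4*(k + 1)**2 + 29)/(3*k*(4*k**2 + 4*k + 25)).
Factor: A=k/3 + 1; B=1; C=k**3 + k**2 + 25*k/4.
Key eq: (k/3 + 1)·f(k+1) = (1)·f(k) + (k**3 + k**2 + 25*k/4).
From deg A=1, deg B=0, deg C=3: d=2.
Match coefficients ⇒ f(k) = 3*(2*k - 1)**2/4.
Get s_k = R·t_k = -(2*k - 1)**2*factorial(k + 2)/3**k with R(k) = B(k−1)f(k)/C(k) = 3*(2*k - 1)**2/(k*(4*k**2 + 4*k + 25)).
Check: Δs_k = -k*(4*k**2 + 4*k + 25)*factorial(k + 2)/(3*3**k). ✓
Telescoping: Σ = s_(9) − s_(3) = -142419200/243 − (-1000/9) = -142392200/243.

Σ = -142392200/243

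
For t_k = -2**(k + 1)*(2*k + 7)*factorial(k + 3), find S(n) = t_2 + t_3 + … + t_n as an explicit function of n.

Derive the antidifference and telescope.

S(n) = -4*2**n*factorial(n + 4) + 960

Ratio r(k) = 2*(k + 4)*(2*k + 9)/(2*k + 7).
Take A(k)=2*k + 8, B(k)=1, C(k)=k + 7/2.
Key eq: (2*k + 8)·f(k+1) = (1)·f(k) + (k + 7/2).
deg f ≤ 0 (via 1,0,1).
Coefficient equations give f(k) = 1/2.
Then R = B(k−1)f/C = 1/(2*k + 7), so s_k = R(k)·t_k = -2**(k + 1)*factorial(k + 3).
Verify: -2**(k + 1)*(2*k + 7)*factorial(k + 3) matches t_k.
s_(n+1) = -2**(n + 2)*factorial(n + 4) and s_(2) = -960, so S(n) = -4*2**n*factorial(n + 4) + 960.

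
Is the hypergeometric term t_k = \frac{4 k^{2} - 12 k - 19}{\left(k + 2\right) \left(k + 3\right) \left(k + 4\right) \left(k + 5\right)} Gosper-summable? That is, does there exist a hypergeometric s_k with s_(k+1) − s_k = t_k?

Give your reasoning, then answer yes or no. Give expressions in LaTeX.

Compute t_(k+1)/t_k: get (k + 2)*(12*k - 4*(k + 1)**2 + 31)/((k + 6)*(-4*k**2 + 12*k + 19)).
Normal form (A,B,C) = (k + 2, k + 6, k**2 - 3*k - 19/4).
Need (k + 2)·f(k+1) − (k + 5)·f(k) = k**2 - 3*k - 19/4.
Bound: deg f ≤ 3.
Solving with deg f ≤ 3: f(k) = -k*(k**2 + 105*k + 122)/96.
So s_k = (B(k−1)f/C)·t_k = (-k*(k + 5)*(k**2 + 105*k + 122)/(24*(4*k**2 - 12*k - 19)))·t_k = k*(-k**2 - 105*k - 122)/(24*(k + 2)*(k + 3)*(k + 4)).
Δs = (4*k**2 - 12*k - 19)/(k**4 + 14*k**3 + 71*k**2 + 154*k + 120), as required.

Yes. s_k = \frac{k \left(- k^{2} - 105 k - 122\right)}{24 \left(k + 2\right) \left(k + 3\right) \left(k + 4\right)}.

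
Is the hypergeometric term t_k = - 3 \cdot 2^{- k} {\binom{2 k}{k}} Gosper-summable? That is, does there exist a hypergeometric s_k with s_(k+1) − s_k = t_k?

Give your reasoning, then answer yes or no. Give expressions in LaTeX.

Step 1: r(k) = (2*k + 1)/(k + 1).
Factor: A=2*k + 1; B=k + 1; C=1.
f must satisfy (2*k + 1)·f(k+1) − (k)·f(k) = 1.
deg f ≤ -1 (via 1,1,0).
Bound -1 < 0, so the key equation has no polynomial solution.

No — negative degree bound, so no certificate f.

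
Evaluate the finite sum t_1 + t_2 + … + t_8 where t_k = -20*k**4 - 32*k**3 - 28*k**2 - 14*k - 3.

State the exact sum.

Σ = -223152

Compute t_(k+1)/t_k: get (20*k**4 + 112*k**3 + 244*k**2 + 246*k + 97)/(20*k**4 + 32*k**3 + 28*k**2 + 14*k + 3).
So A=1 and B=1, with C=k**4 + 8*k**3/5 + 7*k**2/5 + 7*k/10 + 3/20.
Solve (1)·f(k+1) − (1)·f(k) = k**4 + 8*k**3/5 + 7*k**2/5 + 7*k/10 + 3/20.
Degrees (0,0,4) ⇒ d ≤ 5.
A polynomial solution: f(k) = k**2*(2*k + 1)*(2*k**2 - 2*k + 1)/20.
Certificate R = B(k−1)f/C = k**2*(2*k + 1)*(2*k**2 - 2*k + 1)/(20*k**4 + 32*k**3 + 28*k**2 + 14*k + 3) gives s_k = -4*k**5 + 2*k**4 - k**2.
Verify: -20*k**4 - 32*k**3 - 28*k**2 - 14*k - 3 matches t_k.
Σ_(k=1)^(8) t_k = s_(9) − s_(1) = -223155 − (-3) = -223152.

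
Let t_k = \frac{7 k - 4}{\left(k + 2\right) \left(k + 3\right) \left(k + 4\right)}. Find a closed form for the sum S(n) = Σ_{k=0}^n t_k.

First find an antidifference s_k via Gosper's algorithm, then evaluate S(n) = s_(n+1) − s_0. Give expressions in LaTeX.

S(n) = \frac{5 n^{2} - 7 n - 12}{6 \left(n^{2} + 7 n + 12\right)}

The ratio is (k + 2)*(7*k + 3)/((k + 5)*(7*k - 4)).
Take A(k)=k + 2, B(k)=k + 5, C(k)=k - 4/7.
Set up (k + 2)·f(k+1) − (k + 4)·f(k) − (k - 4/7) = 0.
Bound: deg f ≤ 2.
Solving with deg f ≤ 2: f(k) = k*(5*k - 17)/42.
Certificate R = B(k−1)f/C = k*(k + 4)*(5*k - 17)/(6*(7*k - 4)) gives s_k = k*(5*k - 17)/(6*(k + 2)*(k + 3)).
Verify: (7*k - 4)/(k**3 + 9*k**2 + 26*k + 24) matches t_k.
s_(n+1) = (5*n**2 - 7*n - 12)/(6*(n**2 + 7*n + 12)) and s_(0) = 0, so S(n) = (5*n**2 - 7*n - 12)/(6*(n**2 + 7*n + 12)).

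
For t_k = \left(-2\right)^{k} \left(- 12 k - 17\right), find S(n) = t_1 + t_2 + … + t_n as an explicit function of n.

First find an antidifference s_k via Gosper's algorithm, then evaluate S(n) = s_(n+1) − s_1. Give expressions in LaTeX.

S(n) = - 8 \left(-2\right)^{n} n - 14 \left(-2\right)^{n} + 14

Ratio r(k) = 2*(-12*k - 29)/(12*k + 17).
So A=-2 and B=1, with C=k + 17/12.
Solve (-2)·f(k+1) − (1)·f(k) = k + 17/12.
deg f ≤ 1 (via 0,0,1).
Match coefficients ⇒ f(k) = -(4*k + 3)/12.
Then R = B(k−1)f/C = -(4*k + 3)/(12*k + 17), so s_k = R(k)·t_k = (-2)**k*(4*k + 3).
Verify: (-2)**k*(-12*k - 17) matches t_k.
Evaluate: s_(n+1) = (-2)**(n + 1)*(4*n + 7); subtract s_(1) = -14 ⇒ S(n) = -8*(-2)**n*n - 14*(-2)**n + 14.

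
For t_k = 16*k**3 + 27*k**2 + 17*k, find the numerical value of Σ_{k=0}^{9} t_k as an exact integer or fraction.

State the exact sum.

Step 1: r(k) = (16*k**3 + 75*k**2 + 119*k + 60)/(k*(16*k**2 + 27*k + 17)).
Normal form (A,B,C) = (1, 1, k**3 + 27*k**2/16 + 17*k/16).
Key eq: (1)·f(k+1) = (1)·f(k) + (k**3 + 27*k**2/16 + 17*k/16).
deg f ≤ 4 (via 0,0,3).
A polynomial solution: f(k) = k*(k - 1)*(4*k**2 + 5*k + 4)/16.
R(k) = B(k−1)·f(k)/C(k) = (k - 1)*(4*k**2 + 5*k + 4)/(16*k**2 + 27*k + 17); s_k = R·t_k = k*(4*k**3 + k**2 - k - 4).
Check: Δs_k = k*(16*k**2 + 27*k + 17). ✓
Evaluate s at k=10 and k=0: 40860 and 0; difference 40860.

Σ = 40860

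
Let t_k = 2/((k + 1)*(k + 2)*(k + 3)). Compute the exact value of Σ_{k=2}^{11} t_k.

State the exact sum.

Σ = 85/1092

The ratio is (k + 1)/(k + 4).
Normal form (A,B,C) = (k + 1, k + 4, 1).
Set up (k + 1)·f(k+1) − (k + 3)·f(k) − (1) = 0.
deg f ≤ 2 (via 1,1,0).
Match coefficients ⇒ f(k) = k*(k + 3)/4.
Then R = B(k−1)f/C = k*(k + 3)**2/4, so s_k = R(k)·t_k = k*(k + 3)/(2*(k + 1)*(k + 2)).
Check: Δs_k = 2/(k**3 + 6*k**2 + 11*k + 6). ✓
Σ_(k=2)^(11) t_k = s_(12) − s_(2) = 45/91 − (5/12) = 85/1092.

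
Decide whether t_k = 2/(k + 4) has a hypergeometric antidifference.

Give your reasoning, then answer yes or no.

Compute t_(k+1)/t_k: get (k + 4)/(k + 5).
Factor: A=k + 4; B=k + 5; C=1.
Need (k + 4)·f(k+1) − (k + 4)·f(k) = 1.
deg f ≤ 0 (via 1,1,0).
f = c0 ⇒ A·f(k+1) − B(k−1)·f(k) − C = -1. The system {-1 = 0} is inconsistent; no antidifference.

No — the linear system for f has no solution.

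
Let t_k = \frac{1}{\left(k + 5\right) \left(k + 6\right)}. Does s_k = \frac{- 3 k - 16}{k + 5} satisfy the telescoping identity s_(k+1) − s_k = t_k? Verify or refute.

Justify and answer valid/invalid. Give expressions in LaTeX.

s_(k+1) = (-3*k - 19)/(k + 6)
s_(k+1) − s_k = 1/(k**2 + 11*k + 30)
(s_(k+1) − s_k) − t_k = 0

Valid — Δs_k = t_k.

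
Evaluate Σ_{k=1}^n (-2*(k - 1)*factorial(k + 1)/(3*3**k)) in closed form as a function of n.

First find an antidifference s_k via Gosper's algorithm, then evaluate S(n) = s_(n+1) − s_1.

S(n) = 4/3 - 2*factorial(n + 2)/(3*3**n)

The ratio is k*(k + 2)/(3*(k - 1)).
Take A(k)=k/3 + 2/3, B(k)=1, C(k)=k - 1.
Solve (k/3 + 2/3)·f(k+1) − (1)·f(k) = k - 1.
Bound: deg f ≤ 0.
Coefficient equations give f(k) = 3.
Certificate R = B(k−1)f/C = 3/(k - 1) gives s_k = -2*factorial(k + 1)/3**k.
s_(k+1) − s_k = -2*(k - 1)*factorial(k + 1)/(3*3**k) = t_k.
Telescope: S(n) = s_(n+1) − s_(1) = -2*3**(-n - 1)*factorial(n + 2) − (-4/3) = 4/3 - 2*factorial(n + 2)/(3*3**n).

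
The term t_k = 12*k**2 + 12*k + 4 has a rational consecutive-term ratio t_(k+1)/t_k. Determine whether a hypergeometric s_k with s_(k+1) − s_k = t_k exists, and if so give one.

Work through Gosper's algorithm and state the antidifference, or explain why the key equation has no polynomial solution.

t_(k+1)/t_k = (3*k**2 + 9*k + 7)/(3*k**2 + 3*k + 1).
A = 1, B = 1, C = k**2 + k + 1/3.
Key eq: (1)·f(k+1) = (1)·f(k) + (k**2 + k + 1/3).
Degrees (0,0,2) ⇒ d ≤ 3.
Solve for f: f(k) = k**3/3 (degree 3 ≤ 3).
R(k) = B(k−1)·f(k)/C(k) = k**3/(3*k**2 + 3*k + 1); s_k = R·t_k = 4*k**3.
Verify: -4*k**3 + 4*(k + 1)**3 matches t_k.

s_k = 4*k**3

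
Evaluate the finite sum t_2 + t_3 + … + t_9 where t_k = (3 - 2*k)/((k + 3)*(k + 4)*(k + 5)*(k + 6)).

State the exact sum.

Σ = -8/1365

Ratio r(k) = (k + 3)*(2*k - 1)/((k + 7)*(2*k - 3)).
Factor: A=k + 3; B=k + 7; C=k - 3/2.
Key eq: (k + 3)·f(k+1) = (k + 6)·f(k) + (k - 3/2).
d = 3 from the (1,1,1) case.
Solving with deg f ≤ 3: f(k) = -k/2.
So s_k = (B(k−1)f/C)·t_k = (-k*(k + 6)/(2*k - 3))·t_k = k/((k + 3)*(k + 4)*(k + 5)).
s_(k+1) − s_k = (3 - 2*k)/(k**4 + 18*k**3 + 119*k**2 + 342*k + 360) = t_k.
Telescoping: Σ = s_(10) − s_(2) = 1/273 − (1/105) = -8/1365.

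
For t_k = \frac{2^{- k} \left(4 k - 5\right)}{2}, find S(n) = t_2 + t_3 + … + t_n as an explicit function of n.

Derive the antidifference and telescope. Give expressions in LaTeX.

t_(k+1)/t_k = (4*k - 1)/(2*(4*k - 5)).
Take A(k)=1/2, B(k)=1, C(k)=k - 5/4.
Solve (1/2)·f(k+1) − (1)·f(k) = k - 5/4.
Degrees (0,0,1) ⇒ d ≤ 1.
Solving with deg f ≤ 1: f(k) = -(4*k - 1)/2.
Get s_k = R·t_k = (1 - 4*k)/2**k with R(k) = B(k−1)f(k)/C(k) = -2*(4*k - 1)/(4*k - 5).
s_(k+1) − s_k = (4*k - 5)/(2*2**k) = t_k.
Evaluate: s_(n+1) = 2**(-n - 1)*(-4*n - 3); subtract s_(2) = -7/4 ⇒ S(n) = 2**(-n - 2)*(7*2**n - 8*n - 6).

S(n) = 2^{- n - 2} \left(7 \cdot 2^{n} - 8 n - 6\right)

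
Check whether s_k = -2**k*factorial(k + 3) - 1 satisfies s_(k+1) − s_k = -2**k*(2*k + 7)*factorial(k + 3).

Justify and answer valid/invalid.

s_(k+1) = -2**(k + 1)*factorial(k + 4) - 1
s_(k+1) − s_k = -2**k*(2*k + 7)*factorial(k + 3)
(s_(k+1) − s_k) − t_k = 0

Valid — Δs_k = t_k.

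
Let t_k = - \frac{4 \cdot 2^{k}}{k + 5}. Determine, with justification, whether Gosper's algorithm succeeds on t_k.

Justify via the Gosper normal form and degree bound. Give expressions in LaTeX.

No; the degree bound rules out any f.

t_(k+1)/t_k = 2*(k + 5)/(k + 6).
Factor: A=2*k + 10; B=k + 6; C=1.
Solve (2*k + 10)·f(k+1) − (k + 5)·f(k) = 1.
Bound: deg f ≤ -1.
Negative degree bound (-1): no f exists, t_k not Gosper-summable.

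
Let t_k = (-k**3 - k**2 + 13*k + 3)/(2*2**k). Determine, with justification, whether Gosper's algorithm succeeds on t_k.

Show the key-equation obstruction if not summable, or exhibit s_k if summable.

Yes. s_k = k*(k**2 + 4*k - 2)/2**k.

t_(k+1)/t_k = (k**3/2 + 2*k**2 - 4*k - 7)/(k**3 + k**2 - 13*k - 3).
Gosper form: A/B · C(k+1)/C(k) with A=1/2, B=1, C=k**3 + k**2 - 13*k - 3.
Need (1/2)·f(k+1) − (1)·f(k) = k**3 + k**2 - 13*k - 3.
d = 3 from the (0,0,3) case.
Coefficient equations give f(k) = -2*k*(k**2 + 4*k - 2).
Then R = B(k−1)f/C = -2*k*(k**2 + 4*k - 2)/(k**3 + k**2 - 13*k - 3), so s_k = R(k)·t_k = k*(k**2 + 4*k - 2)/2**k.
Δs = (-k**3 - k**2 + 13*k + 3)/(2*2**k), as required.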